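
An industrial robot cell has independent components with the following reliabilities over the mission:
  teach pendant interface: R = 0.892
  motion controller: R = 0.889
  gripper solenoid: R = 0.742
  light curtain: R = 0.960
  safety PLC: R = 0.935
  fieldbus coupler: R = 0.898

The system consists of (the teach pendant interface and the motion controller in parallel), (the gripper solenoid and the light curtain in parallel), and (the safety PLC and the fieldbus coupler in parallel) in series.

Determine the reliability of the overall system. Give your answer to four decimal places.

0.9713

Parallel (teach pendant interface and motion controller): 1 − (1 − 0.892000)(1 − 0.889000) = 0.988012
Parallel (gripper solenoid and light curtain): 1 − (1 − 0.742000)(1 − 0.960000) = 0.989680
Parallel (safety PLC and fieldbus coupler): 1 − (1 − 0.935000)(1 − 0.898000) = 0.993370
Series ([0.988012], [0.989680], and [0.993370]): 0.988012 × 0.989680 × 0.993370 = 0.9713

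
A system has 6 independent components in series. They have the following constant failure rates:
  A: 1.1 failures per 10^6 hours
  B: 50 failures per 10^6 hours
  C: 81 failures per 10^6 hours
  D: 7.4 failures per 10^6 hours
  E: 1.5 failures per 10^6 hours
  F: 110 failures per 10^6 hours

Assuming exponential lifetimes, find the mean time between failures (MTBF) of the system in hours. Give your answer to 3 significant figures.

Series of exponential components: λ_sys = Σ λ_i
λ_sys = 0.0000011 + 0.000050 + 0.000081 + 0.0000074 + 0.0000015 + 0.00011 = 2.5100e-04 /h
MTBF = 1 / λ_sys = 3980 h

3980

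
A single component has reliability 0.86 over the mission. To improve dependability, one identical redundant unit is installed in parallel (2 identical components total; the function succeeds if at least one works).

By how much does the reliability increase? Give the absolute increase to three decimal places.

R_before = 0.86
R_after = 1 − (1 − 0.86)^2 = 0.980
ΔR = 0.980 − 0.86 = 0.120

0.120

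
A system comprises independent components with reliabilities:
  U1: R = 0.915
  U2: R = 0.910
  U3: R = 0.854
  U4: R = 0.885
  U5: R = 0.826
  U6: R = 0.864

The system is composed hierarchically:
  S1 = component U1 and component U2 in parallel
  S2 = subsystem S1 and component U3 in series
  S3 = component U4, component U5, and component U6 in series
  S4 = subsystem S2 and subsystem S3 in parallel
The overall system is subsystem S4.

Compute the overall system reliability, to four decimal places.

Parallel (U1 and U2): 1 − (1 − 0.915000)(1 − 0.910000) = 0.992350
Series ([0.992350] and U3): 0.992350 × 0.854000 = 0.847467
Series (U4, U5, and U6): 0.885000 × 0.826000 × 0.864000 = 0.631593
Parallel ([0.847467] and [0.631593]): 1 − (1 − 0.847467)(1 − 0.631593) = 0.9438

0.9438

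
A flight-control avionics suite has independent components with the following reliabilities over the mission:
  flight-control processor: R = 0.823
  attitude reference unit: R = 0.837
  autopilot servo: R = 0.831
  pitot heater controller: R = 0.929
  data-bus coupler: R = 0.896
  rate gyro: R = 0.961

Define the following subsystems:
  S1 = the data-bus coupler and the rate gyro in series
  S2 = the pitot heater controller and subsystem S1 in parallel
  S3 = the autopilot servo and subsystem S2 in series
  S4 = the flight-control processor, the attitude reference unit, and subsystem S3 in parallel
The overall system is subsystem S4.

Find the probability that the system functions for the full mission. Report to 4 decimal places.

0.9949

Series (data-bus coupler and rate gyro): 0.896000 × 0.961000 = 0.861056
Parallel (pitot heater controller and [0.861056]): 1 − (1 − 0.929000)(1 − 0.861056) = 0.990135
Series (autopilot servo and [0.990135]): 0.831000 × 0.990135 = 0.822802
Parallel (flight-control processor, attitude reference unit, and [0.822802]): 1 − (1 − 0.823000)(1 − 0.837000)(1 − 0.822802) = 0.9949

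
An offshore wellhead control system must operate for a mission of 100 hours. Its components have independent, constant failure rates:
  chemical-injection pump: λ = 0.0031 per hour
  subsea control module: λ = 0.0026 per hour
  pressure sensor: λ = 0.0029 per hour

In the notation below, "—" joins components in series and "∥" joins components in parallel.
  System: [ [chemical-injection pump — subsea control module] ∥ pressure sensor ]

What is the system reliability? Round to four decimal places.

0.8906

R(chemical-injection pump) = exp(−0.0031 × 100) = 0.733447
R(subsea control module) = exp(−0.0026 × 100) = 0.771052
R(pressure sensor) = exp(−0.0029 × 100) = 0.748264
Series (chemical-injection pump and subsea control module): 0.733447 × 0.771052 = 0.565526
Parallel ([0.565526] and pressure sensor): 1 − (1 − 0.565526)(1 − 0.748264) = 0.8906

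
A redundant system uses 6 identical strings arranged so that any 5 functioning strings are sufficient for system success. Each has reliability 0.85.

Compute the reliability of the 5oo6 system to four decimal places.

0.7765

R = Σ_{i=5}^{6} C(6,i) p^i (1−p)^{6−i} with p = 0.85
C(6,5)·0.85^5·0.15^1 = 0.399335
C(6,6)·0.85^6·0.15^0 = 0.377150
Sum = 0.7765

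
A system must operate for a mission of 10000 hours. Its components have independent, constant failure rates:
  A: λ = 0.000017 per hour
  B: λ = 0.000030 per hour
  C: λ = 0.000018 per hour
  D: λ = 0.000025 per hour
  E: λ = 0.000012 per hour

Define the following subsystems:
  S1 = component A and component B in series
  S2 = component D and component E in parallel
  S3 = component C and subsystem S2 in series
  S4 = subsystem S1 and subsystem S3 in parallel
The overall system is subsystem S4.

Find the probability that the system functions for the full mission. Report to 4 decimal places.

0.9304

R(A) = exp(−0.000017 × 10000) = 0.843665
R(B) = exp(−0.000030 × 10000) = 0.740818
R(C) = exp(−0.000018 × 10000) = 0.835270
R(D) = exp(−0.000025 × 10000) = 0.778801
R(E) = exp(−0.000012 × 10000) = 0.886920
Series (A and B): 0.843665 × 0.740818 = 0.625002
Parallel (D and E): 1 − (1 − 0.778801)(1 − 0.886920) = 0.974987
Series (C and [0.974987]): 0.835270 × 0.974987 = 0.814377
Parallel ([0.625002] and [0.814377]): 1 − (1 − 0.625002)(1 − 0.814377) = 0.9304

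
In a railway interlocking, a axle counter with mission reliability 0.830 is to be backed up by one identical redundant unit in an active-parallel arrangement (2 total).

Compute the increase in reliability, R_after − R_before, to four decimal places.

0.1411

R_before = 0.830
R_after = 1 − (1 − 0.830)^2 = 0.9711
ΔR = 0.9711 − 0.830 = 0.1411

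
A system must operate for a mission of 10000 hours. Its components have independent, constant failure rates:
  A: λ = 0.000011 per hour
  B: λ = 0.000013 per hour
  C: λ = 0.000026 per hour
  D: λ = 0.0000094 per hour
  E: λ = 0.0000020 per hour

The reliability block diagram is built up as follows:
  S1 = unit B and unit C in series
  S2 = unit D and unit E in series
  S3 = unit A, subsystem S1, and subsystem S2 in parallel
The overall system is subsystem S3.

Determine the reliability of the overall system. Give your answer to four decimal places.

0.9964

R(A) = exp(−0.000011 × 10000) = 0.895834
R(B) = exp(−0.000013 × 10000) = 0.878095
R(C) = exp(−0.000026 × 10000) = 0.771052
R(D) = exp(−0.0000094 × 10000) = 0.910283
R(E) = exp(−0.0000020 × 10000) = 0.980199
Series (B and C): 0.878095 × 0.771052 = 0.677057
Series (D and E): 0.910283 × 0.980199 = 0.892258
Parallel (A, [0.677057], and [0.892258]): 1 − (1 − 0.895834)(1 − 0.677057)(1 − 0.892258) = 0.9964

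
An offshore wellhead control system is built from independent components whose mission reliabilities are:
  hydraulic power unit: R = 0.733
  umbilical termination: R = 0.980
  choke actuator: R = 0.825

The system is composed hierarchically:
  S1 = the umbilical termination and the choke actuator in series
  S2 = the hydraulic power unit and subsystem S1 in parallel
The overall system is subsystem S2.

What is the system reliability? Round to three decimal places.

Series (umbilical termination and choke actuator): 0.98000 × 0.82500 = 0.80850
Parallel (hydraulic power unit and [0.80850]): 1 − (1 − 0.73300)(1 − 0.80850) = 0.949

0.949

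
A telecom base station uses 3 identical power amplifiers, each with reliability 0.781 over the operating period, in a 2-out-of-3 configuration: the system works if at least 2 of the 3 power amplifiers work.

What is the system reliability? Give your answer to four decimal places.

R = Σ_{i=2}^{3} C(3,i) p^i (1−p)^{3−i} with p = 0.781
C(3,2)·0.781^2·0.219^1 = 0.400744
C(3,3)·0.781^3·0.219^0 = 0.476380
Sum = 0.8771

0.8771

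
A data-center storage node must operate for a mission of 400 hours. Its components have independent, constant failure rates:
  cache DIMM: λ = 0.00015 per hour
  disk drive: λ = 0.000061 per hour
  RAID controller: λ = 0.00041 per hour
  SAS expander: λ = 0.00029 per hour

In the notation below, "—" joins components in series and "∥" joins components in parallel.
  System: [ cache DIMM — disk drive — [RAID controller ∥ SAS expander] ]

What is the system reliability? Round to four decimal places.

R(cache DIMM) = exp(−0.00015 × 400) = 0.941765
R(disk drive) = exp(−0.000061 × 400) = 0.975895
R(RAID controller) = exp(−0.00041 × 400) = 0.848742
R(SAS expander) = exp(−0.00029 × 400) = 0.890475
Parallel (RAID controller and SAS expander): 1 − (1 − 0.848742)(1 − 0.890475) = 0.983433
Series (cache DIMM, disk drive, and [0.983433]): 0.941765 × 0.975895 × 0.983433 = 0.9038

0.9038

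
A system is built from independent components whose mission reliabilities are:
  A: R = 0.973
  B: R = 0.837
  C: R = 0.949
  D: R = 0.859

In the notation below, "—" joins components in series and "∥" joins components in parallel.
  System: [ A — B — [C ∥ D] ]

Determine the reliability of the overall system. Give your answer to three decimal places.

Parallel (C and D): 1 − (1 − 0.94900)(1 − 0.85900) = 0.99281
Series (A, B, and [0.99281]): 0.97300 × 0.83700 × 0.99281 = 0.809

0.809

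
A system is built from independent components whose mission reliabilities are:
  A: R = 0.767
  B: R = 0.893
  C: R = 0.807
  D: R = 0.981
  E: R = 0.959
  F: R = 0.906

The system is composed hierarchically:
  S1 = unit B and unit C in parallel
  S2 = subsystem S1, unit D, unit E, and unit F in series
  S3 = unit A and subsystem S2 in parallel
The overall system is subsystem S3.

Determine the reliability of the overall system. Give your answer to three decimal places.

0.961

Parallel (B and C): 1 − (1 − 0.89300)(1 − 0.80700) = 0.97935
Series ([0.97935], D, E, and F): 0.97935 × 0.98100 × 0.95900 × 0.90600 = 0.83474
Parallel (A and [0.83474]): 1 − (1 − 0.76700)(1 − 0.83474) = 0.961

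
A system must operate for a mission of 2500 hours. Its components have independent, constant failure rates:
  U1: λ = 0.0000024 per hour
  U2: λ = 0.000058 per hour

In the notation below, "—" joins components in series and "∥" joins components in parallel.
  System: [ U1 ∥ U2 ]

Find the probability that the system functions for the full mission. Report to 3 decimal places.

0.999

R(U1) = exp(−0.0000024 × 2500) = 0.99402
R(U2) = exp(−0.000058 × 2500) = 0.86502
Parallel (U1 and U2): 1 − (1 − 0.99402)(1 − 0.86502) = 0.999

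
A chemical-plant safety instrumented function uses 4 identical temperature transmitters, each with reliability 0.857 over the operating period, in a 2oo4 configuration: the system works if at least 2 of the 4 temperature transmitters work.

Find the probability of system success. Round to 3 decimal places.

R = Σ_{i=2}^{4} C(4,i) p^i (1−p)^{4−i} with p = 0.857
C(4,2)·0.857^2·0.143^2 = 0.09011
C(4,3)·0.857^3·0.143^1 = 0.36003
C(4,4)·0.857^4·0.143^0 = 0.53942
Sum = 0.990

0.990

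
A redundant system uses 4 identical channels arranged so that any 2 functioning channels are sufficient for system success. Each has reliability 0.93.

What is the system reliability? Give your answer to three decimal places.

R = Σ_{i=2}^{4} C(4,i) p^i (1−p)^{4−i} with p = 0.93
C(4,2)·0.93^2·0.07^2 = 0.02543
C(4,3)·0.93^3·0.07^1 = 0.22522
C(4,4)·0.93^4·0.07^0 = 0.74805
Sum = 0.999

0.999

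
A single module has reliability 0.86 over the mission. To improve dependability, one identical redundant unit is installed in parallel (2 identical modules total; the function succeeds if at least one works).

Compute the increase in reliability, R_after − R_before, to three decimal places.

R_before = 0.86
R_after = 1 − (1 − 0.86)^2 = 0.980
ΔR = 0.980 − 0.86 = 0.120

0.120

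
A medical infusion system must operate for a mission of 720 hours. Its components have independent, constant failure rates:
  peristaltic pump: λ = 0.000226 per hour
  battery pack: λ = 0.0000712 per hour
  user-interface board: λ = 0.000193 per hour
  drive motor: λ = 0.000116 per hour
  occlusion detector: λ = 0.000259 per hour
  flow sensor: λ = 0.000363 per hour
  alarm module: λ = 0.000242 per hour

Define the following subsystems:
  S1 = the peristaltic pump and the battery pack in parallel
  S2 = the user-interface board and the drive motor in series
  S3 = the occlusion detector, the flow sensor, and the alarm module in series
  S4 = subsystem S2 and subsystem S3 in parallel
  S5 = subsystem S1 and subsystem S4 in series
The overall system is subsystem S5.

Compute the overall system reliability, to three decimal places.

R(peristaltic pump) = exp(−0.000226 × 720) = 0.84983
R(battery pack) = exp(−0.0000712 × 720) = 0.95003
R(user-interface board) = exp(−0.000193 × 720) = 0.87026
R(drive motor) = exp(−0.000116 × 720) = 0.91987
R(occlusion detector) = exp(−0.000259 × 720) = 0.82988
R(flow sensor) = exp(−0.000363 × 720) = 0.77000
R(alarm module) = exp(−0.000242 × 720) = 0.84010
Parallel (peristaltic pump and battery pack): 1 − (1 − 0.84983)(1 − 0.95003) = 0.99250
Series (user-interface board and drive motor): 0.87026 × 0.91987 = 0.80053
Series (occlusion detector, flow sensor, and alarm module): 0.82988 × 0.77000 × 0.84010 = 0.53683
Parallel ([0.80053] and [0.53683]): 1 − (1 − 0.80053)(1 − 0.53683) = 0.90761
Series ([0.99250] and [0.90761]): 0.99250 × 0.90761 = 0.901

0.901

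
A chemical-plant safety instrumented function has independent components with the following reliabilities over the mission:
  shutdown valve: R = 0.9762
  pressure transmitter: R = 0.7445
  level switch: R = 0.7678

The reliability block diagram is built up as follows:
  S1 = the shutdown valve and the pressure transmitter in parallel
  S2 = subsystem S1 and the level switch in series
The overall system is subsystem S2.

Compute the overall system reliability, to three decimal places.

Parallel (shutdown valve and pressure transmitter): 1 − (1 − 0.97620)(1 − 0.74450) = 0.99392
Series ([0.99392] and level switch): 0.99392 × 0.76780 = 0.763

0.763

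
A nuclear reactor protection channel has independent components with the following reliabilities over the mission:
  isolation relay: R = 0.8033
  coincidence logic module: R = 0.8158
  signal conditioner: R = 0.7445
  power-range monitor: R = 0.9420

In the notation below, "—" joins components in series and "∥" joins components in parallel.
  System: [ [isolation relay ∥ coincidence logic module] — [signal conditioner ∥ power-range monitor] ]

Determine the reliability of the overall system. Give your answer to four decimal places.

Parallel (isolation relay and coincidence logic module): 1 − (1 − 0.803300)(1 − 0.815800) = 0.963768
Parallel (signal conditioner and power-range monitor): 1 − (1 − 0.744500)(1 − 0.942000) = 0.985181
Series ([0.963768] and [0.985181]): 0.963768 × 0.985181 = 0.9495

0.9495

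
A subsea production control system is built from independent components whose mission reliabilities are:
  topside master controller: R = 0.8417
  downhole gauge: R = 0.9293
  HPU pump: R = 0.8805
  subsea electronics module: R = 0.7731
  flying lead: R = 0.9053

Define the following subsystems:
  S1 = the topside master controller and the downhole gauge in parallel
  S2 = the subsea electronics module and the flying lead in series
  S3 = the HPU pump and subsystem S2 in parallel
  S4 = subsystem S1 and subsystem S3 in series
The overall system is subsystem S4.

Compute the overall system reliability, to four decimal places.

Parallel (topside master controller and downhole gauge): 1 − (1 − 0.841700)(1 − 0.929300) = 0.988808
Series (subsea electronics module and flying lead): 0.773100 × 0.905300 = 0.699887
Parallel (HPU pump and [0.699887]): 1 − (1 − 0.880500)(1 − 0.699887) = 0.964136
Series ([0.988808] and [0.964136]): 0.988808 × 0.964136 = 0.9533

0.9533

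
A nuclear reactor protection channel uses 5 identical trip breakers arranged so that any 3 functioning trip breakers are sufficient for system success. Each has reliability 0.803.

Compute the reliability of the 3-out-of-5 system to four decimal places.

R = Σ_{i=3}^{5} C(5,i) p^i (1−p)^{5−i} with p = 0.803
C(5,3)·0.803^3·0.197^2 = 0.200946
C(5,4)·0.803^4·0.197^1 = 0.409542
C(5,5)·0.803^5·0.197^0 = 0.333870
Sum = 0.9444

0.9444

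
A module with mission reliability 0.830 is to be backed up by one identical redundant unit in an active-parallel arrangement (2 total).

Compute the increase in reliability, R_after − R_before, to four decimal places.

R_before = 0.830
R_after = 1 − (1 − 0.830)^2 = 0.9711
ΔR = 0.9711 − 0.830 = 0.1411

0.1411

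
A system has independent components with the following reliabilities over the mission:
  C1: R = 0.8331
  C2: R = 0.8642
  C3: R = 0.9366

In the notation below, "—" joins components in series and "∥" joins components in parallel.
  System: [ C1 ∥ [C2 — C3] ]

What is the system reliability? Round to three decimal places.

Series (C2 and C3): 0.86420 × 0.93660 = 0.80941
Parallel (C1 and [0.80941]): 1 − (1 − 0.83310)(1 − 0.80941) = 0.968

0.968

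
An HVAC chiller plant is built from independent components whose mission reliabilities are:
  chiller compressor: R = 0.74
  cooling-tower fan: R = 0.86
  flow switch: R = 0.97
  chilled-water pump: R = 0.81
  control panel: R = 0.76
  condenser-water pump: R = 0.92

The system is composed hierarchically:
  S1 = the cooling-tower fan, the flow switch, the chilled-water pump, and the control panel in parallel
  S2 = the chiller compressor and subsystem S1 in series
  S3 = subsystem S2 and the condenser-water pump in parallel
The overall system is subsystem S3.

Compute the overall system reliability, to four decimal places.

Parallel (cooling-tower fan, flow switch, chilled-water pump, and control panel): 1 − (1 − 0.860000)(1 − 0.970000)(1 − 0.810000)(1 − 0.760000) = 0.999808
Series (chiller compressor and [0.999808]): 0.740000 × 0.999808 = 0.739858
Parallel ([0.739858] and condenser-water pump): 1 − (1 − 0.739858)(1 − 0.920000) = 0.9792

0.9792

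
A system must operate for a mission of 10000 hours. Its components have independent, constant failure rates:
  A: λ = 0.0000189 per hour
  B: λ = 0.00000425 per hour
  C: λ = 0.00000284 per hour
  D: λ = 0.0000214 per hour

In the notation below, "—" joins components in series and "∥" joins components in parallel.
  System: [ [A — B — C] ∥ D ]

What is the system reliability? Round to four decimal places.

0.9559

R(A) = exp(−0.0000189 × 10000) = 0.827787
R(B) = exp(−0.00000425 × 10000) = 0.958390
R(C) = exp(−0.00000284 × 10000) = 0.971999
R(D) = exp(−0.0000214 × 10000) = 0.807348
Series (A, B, and C): 0.827787 × 0.958390 × 0.971999 = 0.771128
Parallel ([0.771128] and D): 1 − (1 − 0.771128)(1 − 0.807348) = 0.9559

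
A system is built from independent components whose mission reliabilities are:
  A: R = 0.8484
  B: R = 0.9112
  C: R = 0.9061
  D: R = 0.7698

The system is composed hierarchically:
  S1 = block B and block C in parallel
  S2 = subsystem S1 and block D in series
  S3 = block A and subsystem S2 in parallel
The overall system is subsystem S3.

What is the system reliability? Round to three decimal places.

Parallel (B and C): 1 − (1 − 0.91120)(1 − 0.90610) = 0.99166
Series ([0.99166] and D): 0.99166 × 0.76980 = 0.76338
Parallel (A and [0.76338]): 1 − (1 − 0.84840)(1 − 0.76338) = 0.964

0.964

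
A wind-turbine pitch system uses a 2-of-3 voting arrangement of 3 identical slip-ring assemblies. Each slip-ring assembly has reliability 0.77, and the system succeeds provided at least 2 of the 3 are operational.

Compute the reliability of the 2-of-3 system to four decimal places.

0.8656

R = Σ_{i=2}^{3} C(3,i) p^i (1−p)^{3−i} with p = 0.77
C(3,2)·0.77^2·0.23^1 = 0.409101
C(3,3)·0.77^3·0.23^0 = 0.456533
Sum = 0.8656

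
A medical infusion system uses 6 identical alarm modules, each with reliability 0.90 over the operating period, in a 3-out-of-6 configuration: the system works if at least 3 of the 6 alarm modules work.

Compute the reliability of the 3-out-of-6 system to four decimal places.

0.9987

R = Σ_{i=3}^{6} C(6,i) p^i (1−p)^{6−i} with p = 0.90
C(6,3)·0.90^3·0.10^3 = 0.014580
C(6,4)·0.90^4·0.10^2 = 0.098415
C(6,5)·0.90^5·0.10^1 = 0.354294
C(6,6)·0.90^6·0.10^0 = 0.531441
Sum = 0.9987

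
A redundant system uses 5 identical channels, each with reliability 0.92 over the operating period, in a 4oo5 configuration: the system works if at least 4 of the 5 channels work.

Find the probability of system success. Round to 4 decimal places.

R = Σ_{i=4}^{5} C(5,i) p^i (1−p)^{5−i} with p = 0.92
C(5,4)·0.92^4·0.08^1 = 0.286557
C(5,5)·0.92^5·0.08^0 = 0.659082
Sum = 0.9456

0.9456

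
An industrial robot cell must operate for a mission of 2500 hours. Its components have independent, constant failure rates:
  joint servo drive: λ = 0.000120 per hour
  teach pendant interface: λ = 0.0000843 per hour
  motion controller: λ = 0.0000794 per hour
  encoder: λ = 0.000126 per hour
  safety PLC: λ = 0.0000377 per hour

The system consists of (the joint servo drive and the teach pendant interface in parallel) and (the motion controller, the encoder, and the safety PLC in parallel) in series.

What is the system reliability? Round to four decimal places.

0.9466

R(joint servo drive) = exp(−0.000120 × 2500) = 0.740818
R(teach pendant interface) = exp(−0.0000843 × 2500) = 0.809977
R(motion controller) = exp(−0.0000794 × 2500) = 0.819960
R(encoder) = exp(−0.000126 × 2500) = 0.729789
R(safety PLC) = exp(−0.0000377 × 2500) = 0.910055
Parallel (joint servo drive and teach pendant interface): 1 − (1 − 0.740818)(1 − 0.809977) = 0.950749
Parallel (motion controller, encoder, and safety PLC): 1 − (1 − 0.819960)(1 − 0.729789)(1 − 0.910055) = 0.995624
Series ([0.950749] and [0.995624]): 0.950749 × 0.995624 = 0.9466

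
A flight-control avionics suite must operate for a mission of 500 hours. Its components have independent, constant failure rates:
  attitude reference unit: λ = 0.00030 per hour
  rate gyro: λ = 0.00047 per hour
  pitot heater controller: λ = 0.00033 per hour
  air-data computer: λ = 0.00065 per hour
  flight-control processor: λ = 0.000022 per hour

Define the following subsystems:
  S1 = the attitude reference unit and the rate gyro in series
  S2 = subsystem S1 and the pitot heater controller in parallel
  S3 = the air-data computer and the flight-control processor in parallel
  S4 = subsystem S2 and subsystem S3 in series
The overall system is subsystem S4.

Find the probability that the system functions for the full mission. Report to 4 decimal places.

0.9485

R(attitude reference unit) = exp(−0.00030 × 500) = 0.860708
R(rate gyro) = exp(−0.00047 × 500) = 0.790571
R(pitot heater controller) = exp(−0.00033 × 500) = 0.847894
R(air-data computer) = exp(−0.00065 × 500) = 0.722527
R(flight-control processor) = exp(−0.000022 × 500) = 0.989060
Series (attitude reference unit and rate gyro): 0.860708 × 0.790571 = 0.680451
Parallel ([0.680451] and pitot heater controller): 1 − (1 − 0.680451)(1 − 0.847894) = 0.951395
Parallel (air-data computer and flight-control processor): 1 − (1 − 0.722527)(1 − 0.989060) = 0.996964
Series ([0.951395] and [0.996964]): 0.951395 × 0.996964 = 0.9485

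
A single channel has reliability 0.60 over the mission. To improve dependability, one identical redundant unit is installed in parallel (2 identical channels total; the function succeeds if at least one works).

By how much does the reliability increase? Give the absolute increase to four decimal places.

0.2400

R_before = 0.60
R_after = 1 − (1 − 0.60)^2 = 0.8400
ΔR = 0.8400 − 0.60 = 0.2400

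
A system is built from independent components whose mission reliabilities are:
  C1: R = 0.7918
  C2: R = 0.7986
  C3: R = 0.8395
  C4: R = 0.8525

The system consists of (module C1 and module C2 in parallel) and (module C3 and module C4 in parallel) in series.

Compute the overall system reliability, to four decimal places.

0.9354

Parallel (C1 and C2): 1 − (1 − 0.791800)(1 − 0.798600) = 0.958069
Parallel (C3 and C4): 1 − (1 − 0.839500)(1 − 0.852500) = 0.976326
Series ([0.958069] and [0.976326]): 0.958069 × 0.976326 = 0.9354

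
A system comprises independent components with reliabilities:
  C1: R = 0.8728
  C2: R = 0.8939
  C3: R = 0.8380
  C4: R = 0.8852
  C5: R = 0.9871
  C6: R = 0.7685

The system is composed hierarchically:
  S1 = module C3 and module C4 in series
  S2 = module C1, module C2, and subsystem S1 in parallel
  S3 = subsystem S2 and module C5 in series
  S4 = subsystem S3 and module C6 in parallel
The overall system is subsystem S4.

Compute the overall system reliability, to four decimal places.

0.9962

Series (C3 and C4): 0.838000 × 0.885200 = 0.741798
Parallel (C1, C2, and [0.741798]): 1 − (1 − 0.872800)(1 − 0.893900)(1 − 0.741798) = 0.996515
Series ([0.996515] and C5): 0.996515 × 0.987100 = 0.983660
Parallel ([0.983660] and C6): 1 − (1 − 0.983660)(1 − 0.768500) = 0.9962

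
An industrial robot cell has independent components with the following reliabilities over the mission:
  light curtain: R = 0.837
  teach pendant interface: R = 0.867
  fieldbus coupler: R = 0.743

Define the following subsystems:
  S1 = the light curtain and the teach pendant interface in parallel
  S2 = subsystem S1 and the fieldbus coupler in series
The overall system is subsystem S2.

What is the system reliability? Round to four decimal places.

0.7269

Parallel (light curtain and teach pendant interface): 1 − (1 − 0.837000)(1 − 0.867000) = 0.978321
Series ([0.978321] and fieldbus coupler): 0.978321 × 0.743000 = 0.7269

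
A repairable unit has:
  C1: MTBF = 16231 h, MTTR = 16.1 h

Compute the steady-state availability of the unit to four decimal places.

A(C1) = MTBF/(MTBF+MTTR) = 16231/(16231+16.1) = 0.9990

0.9990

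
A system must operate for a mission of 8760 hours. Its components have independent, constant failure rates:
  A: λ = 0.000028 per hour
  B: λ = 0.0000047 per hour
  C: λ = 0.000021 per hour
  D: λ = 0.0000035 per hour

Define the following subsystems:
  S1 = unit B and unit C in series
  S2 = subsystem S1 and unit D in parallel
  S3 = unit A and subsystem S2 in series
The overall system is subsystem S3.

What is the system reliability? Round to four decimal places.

0.7777

R(A) = exp(−0.000028 × 8760) = 0.782485
R(B) = exp(−0.0000047 × 8760) = 0.959664
R(C) = exp(−0.000021 × 8760) = 0.831969
R(D) = exp(−0.0000035 × 8760) = 0.969805
Series (B and C): 0.959664 × 0.831969 = 0.798411
Parallel ([0.798411] and D): 1 − (1 − 0.798411)(1 − 0.969805) = 0.993913
Series (A and [0.993913]): 0.782485 × 0.993913 = 0.7777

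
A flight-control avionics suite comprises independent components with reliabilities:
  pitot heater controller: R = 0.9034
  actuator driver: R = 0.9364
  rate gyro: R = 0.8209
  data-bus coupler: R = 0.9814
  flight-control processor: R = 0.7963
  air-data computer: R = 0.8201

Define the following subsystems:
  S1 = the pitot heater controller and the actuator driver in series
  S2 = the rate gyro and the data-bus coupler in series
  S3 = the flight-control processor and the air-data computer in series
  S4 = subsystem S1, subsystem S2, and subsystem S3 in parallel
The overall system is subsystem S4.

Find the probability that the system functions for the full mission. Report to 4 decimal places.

0.9896

Series (pitot heater controller and actuator driver): 0.903400 × 0.936400 = 0.845944
Series (rate gyro and data-bus coupler): 0.820900 × 0.981400 = 0.805631
Series (flight-control processor and air-data computer): 0.796300 × 0.820100 = 0.653046
Parallel ([0.845944], [0.805631], and [0.653046]): 1 − (1 − 0.845944)(1 − 0.805631)(1 − 0.653046) = 0.9896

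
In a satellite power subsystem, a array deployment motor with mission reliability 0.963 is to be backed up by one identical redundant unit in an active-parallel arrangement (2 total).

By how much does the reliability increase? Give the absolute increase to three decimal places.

R_before = 0.963
R_after = 1 − (1 − 0.963)^2 = 0.999
ΔR = 0.999 − 0.963 = 0.036

0.036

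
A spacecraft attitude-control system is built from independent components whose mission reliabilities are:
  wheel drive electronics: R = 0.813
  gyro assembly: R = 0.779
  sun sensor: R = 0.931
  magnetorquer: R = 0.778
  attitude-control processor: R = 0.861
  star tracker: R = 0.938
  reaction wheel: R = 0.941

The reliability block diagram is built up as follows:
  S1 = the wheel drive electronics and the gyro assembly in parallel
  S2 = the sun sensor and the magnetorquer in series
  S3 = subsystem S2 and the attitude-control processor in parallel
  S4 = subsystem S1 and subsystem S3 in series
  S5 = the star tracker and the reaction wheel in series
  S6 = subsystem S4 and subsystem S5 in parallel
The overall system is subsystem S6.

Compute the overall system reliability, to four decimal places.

0.9908

Parallel (wheel drive electronics and gyro assembly): 1 − (1 − 0.813000)(1 − 0.779000) = 0.958673
Series (sun sensor and magnetorquer): 0.931000 × 0.778000 = 0.724318
Parallel ([0.724318] and attitude-control processor): 1 − (1 − 0.724318)(1 − 0.861000) = 0.961680
Series ([0.958673] and [0.961680]): 0.958673 × 0.961680 = 0.921937
Series (star tracker and reaction wheel): 0.938000 × 0.941000 = 0.882658
Parallel ([0.921937] and [0.882658]): 1 − (1 − 0.921937)(1 − 0.882658) = 0.9908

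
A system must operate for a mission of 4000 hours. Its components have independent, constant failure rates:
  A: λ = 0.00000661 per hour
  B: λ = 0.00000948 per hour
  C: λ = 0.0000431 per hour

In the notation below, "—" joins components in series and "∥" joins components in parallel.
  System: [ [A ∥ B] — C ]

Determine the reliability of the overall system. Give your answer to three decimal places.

R(A) = exp(−0.00000661 × 4000) = 0.97391
R(B) = exp(−0.00000948 × 4000) = 0.96279
R(C) = exp(−0.0000431 × 4000) = 0.84164
Parallel (A and B): 1 − (1 − 0.97391)(1 − 0.96279) = 0.99903
Series ([0.99903] and C): 0.99903 × 0.84164 = 0.841

0.841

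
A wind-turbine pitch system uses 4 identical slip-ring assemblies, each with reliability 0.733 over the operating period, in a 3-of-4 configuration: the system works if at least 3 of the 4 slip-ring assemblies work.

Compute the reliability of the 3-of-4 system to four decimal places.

0.7093

R = Σ_{i=3}^{4} C(4,i) p^i (1−p)^{4−i} with p = 0.733
C(4,3)·0.733^3·0.267^1 = 0.420613
C(4,4)·0.733^4·0.267^0 = 0.288679
Sum = 0.7093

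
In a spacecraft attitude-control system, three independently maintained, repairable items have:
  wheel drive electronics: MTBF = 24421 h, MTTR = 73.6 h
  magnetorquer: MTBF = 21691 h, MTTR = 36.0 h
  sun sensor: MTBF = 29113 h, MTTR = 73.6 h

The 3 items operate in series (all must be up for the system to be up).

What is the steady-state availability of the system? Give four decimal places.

A(wheel drive electronics) = MTBF/(MTBF+MTTR) = 24421/(24421+73.6) = 0.996995
A(magnetorquer) = MTBF/(MTBF+MTTR) = 21691/(21691+36.0) = 0.998343
A(sun sensor) = MTBF/(MTBF+MTTR) = 29113/(29113+73.6) = 0.997478
Series availability: 0.996995 × 0.998343 × 0.997478 = 0.9928

0.9928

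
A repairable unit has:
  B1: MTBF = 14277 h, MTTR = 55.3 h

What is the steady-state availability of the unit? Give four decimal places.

0.9961

A(B1) = MTBF/(MTBF+MTTR) = 14277/(14277+55.3) = 0.9961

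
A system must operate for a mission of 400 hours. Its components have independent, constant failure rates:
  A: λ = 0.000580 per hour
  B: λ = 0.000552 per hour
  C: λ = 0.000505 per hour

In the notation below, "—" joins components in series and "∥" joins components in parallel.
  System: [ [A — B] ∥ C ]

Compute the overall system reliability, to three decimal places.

R(A) = exp(−0.000580 × 400) = 0.79295
R(B) = exp(−0.000552 × 400) = 0.80188
R(C) = exp(−0.000505 × 400) = 0.81709
Series (A and B): 0.79295 × 0.80188 = 0.63585
Parallel ([0.63585] and C): 1 − (1 − 0.63585)(1 − 0.81709) = 0.933

0.933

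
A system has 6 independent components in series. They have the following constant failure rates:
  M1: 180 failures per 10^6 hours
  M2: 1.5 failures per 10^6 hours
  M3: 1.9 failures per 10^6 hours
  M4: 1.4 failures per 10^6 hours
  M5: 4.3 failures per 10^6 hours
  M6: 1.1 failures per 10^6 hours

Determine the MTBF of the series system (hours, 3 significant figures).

5260

Series of exponential components: λ_sys = Σ λ_i
λ_sys = 0.00018 + 0.0000015 + 0.0000019 + 0.0000014 + 0.0000043 + 0.0000011 = 1.9020e-04 /h
MTBF = 1 / λ_sys = 5260 h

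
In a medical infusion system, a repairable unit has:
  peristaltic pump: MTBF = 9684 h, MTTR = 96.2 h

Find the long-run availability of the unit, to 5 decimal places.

0.99016

A(peristaltic pump) = MTBF/(MTBF+MTTR) = 9684/(9684+96.2) = 0.99016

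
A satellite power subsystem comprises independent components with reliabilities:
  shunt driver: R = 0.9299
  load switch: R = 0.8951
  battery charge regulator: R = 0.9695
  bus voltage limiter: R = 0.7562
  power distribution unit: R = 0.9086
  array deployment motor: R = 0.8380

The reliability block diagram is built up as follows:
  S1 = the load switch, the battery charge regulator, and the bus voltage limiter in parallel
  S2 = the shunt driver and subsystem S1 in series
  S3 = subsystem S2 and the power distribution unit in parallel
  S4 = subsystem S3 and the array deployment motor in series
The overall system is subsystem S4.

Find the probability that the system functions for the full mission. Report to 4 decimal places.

0.8326

Parallel (load switch, battery charge regulator, and bus voltage limiter): 1 − (1 − 0.895100)(1 − 0.969500)(1 − 0.756200) = 0.999220
Series (shunt driver and [0.999220]): 0.929900 × 0.999220 = 0.929175
Parallel ([0.929175] and power distribution unit): 1 − (1 − 0.929175)(1 − 0.908600) = 0.993527
Series ([0.993527] and array deployment motor): 0.993527 × 0.838000 = 0.8326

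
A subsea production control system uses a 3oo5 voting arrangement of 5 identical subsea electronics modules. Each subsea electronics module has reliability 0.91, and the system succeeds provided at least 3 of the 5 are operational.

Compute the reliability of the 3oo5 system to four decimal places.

0.9937

R = Σ_{i=3}^{5} C(5,i) p^i (1−p)^{5−i} with p = 0.91
C(5,3)·0.91^3·0.09^2 = 0.061039
C(5,4)·0.91^4·0.09^1 = 0.308587
C(5,5)·0.91^5·0.09^0 = 0.624032
Sum = 0.9937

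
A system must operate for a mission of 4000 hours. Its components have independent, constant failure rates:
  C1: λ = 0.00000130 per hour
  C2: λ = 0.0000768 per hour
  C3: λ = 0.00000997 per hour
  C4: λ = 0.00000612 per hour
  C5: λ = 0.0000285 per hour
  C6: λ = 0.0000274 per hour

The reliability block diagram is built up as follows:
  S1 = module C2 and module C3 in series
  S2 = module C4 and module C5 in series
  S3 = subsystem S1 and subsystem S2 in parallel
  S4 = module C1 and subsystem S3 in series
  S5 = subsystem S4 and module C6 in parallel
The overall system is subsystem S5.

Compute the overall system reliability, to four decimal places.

0.9955

R(C1) = exp(−0.00000130 × 4000) = 0.994813
R(C2) = exp(−0.0000768 × 4000) = 0.735503
R(C3) = exp(−0.00000997 × 4000) = 0.960905
R(C4) = exp(−0.00000612 × 4000) = 0.975817
R(C5) = exp(−0.0000285 × 4000) = 0.892258
R(C6) = exp(−0.0000274 × 4000) = 0.896193
Series (C2 and C3): 0.735503 × 0.960905 = 0.706749
Series (C4 and C5): 0.975817 × 0.892258 = 0.870681
Parallel ([0.706749] and [0.870681]): 1 − (1 − 0.706749)(1 − 0.870681) = 0.962077
Series (C1 and [0.962077]): 0.994813 × 0.962077 = 0.957087
Parallel ([0.957087] and C6): 1 − (1 − 0.957087)(1 − 0.896193) = 0.9955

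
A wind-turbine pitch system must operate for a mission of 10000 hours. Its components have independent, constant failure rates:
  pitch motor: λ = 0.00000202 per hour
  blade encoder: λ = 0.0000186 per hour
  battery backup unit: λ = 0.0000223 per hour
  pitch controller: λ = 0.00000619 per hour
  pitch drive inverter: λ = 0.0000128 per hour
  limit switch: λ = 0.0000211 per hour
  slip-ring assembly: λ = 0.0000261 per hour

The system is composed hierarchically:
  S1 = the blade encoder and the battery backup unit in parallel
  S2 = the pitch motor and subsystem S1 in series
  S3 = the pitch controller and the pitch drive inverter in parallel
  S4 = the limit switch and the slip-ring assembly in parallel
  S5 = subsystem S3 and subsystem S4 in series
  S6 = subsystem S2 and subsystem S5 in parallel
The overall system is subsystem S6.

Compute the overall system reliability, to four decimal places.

R(pitch motor) = exp(−0.00000202 × 10000) = 0.980003
R(blade encoder) = exp(−0.0000186 × 10000) = 0.830274
R(battery backup unit) = exp(−0.0000223 × 10000) = 0.800115
R(pitch controller) = exp(−0.00000619 × 10000) = 0.939977
R(pitch drive inverter) = exp(−0.0000128 × 10000) = 0.879853
R(limit switch) = exp(−0.0000211 × 10000) = 0.809774
R(slip-ring assembly) = exp(−0.0000261 × 10000) = 0.770281
Parallel (blade encoder and battery backup unit): 1 − (1 − 0.830274)(1 − 0.800115) = 0.966074
Series (pitch motor and [0.966074]): 0.980003 × 0.966074 = 0.946755
Parallel (pitch controller and pitch drive inverter): 1 − (1 − 0.939977)(1 − 0.879853) = 0.992788
Parallel (limit switch and slip-ring assembly): 1 − (1 − 0.809774)(1 − 0.770281) = 0.956301
Series ([0.992788] and [0.956301]): 0.992788 × 0.956301 = 0.949404
Parallel ([0.946755] and [0.949404]): 1 − (1 − 0.946755)(1 − 0.949404) = 0.9973

0.9973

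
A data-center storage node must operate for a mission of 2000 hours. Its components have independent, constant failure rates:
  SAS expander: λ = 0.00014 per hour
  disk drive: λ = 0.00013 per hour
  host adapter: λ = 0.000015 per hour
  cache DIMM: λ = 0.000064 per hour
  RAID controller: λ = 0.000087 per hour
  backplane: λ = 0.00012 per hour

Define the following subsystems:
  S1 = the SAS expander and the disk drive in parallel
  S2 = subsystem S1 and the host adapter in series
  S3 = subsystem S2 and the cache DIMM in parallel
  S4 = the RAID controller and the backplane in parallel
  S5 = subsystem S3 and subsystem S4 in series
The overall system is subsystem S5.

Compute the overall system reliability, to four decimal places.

0.9562

R(SAS expander) = exp(−0.00014 × 2000) = 0.755784
R(disk drive) = exp(−0.00013 × 2000) = 0.771052
R(host adapter) = exp(−0.000015 × 2000) = 0.970446
R(cache DIMM) = exp(−0.000064 × 2000) = 0.879853
R(RAID controller) = exp(−0.000087 × 2000) = 0.840297
R(backplane) = exp(−0.00012 × 2000) = 0.786628
Parallel (SAS expander and disk drive): 1 − (1 − 0.755784)(1 − 0.771052) = 0.944087
Series ([0.944087] and host adapter): 0.944087 × 0.970446 = 0.916185
Parallel ([0.916185] and cache DIMM): 1 − (1 − 0.916185)(1 − 0.879853) = 0.989930
Parallel (RAID controller and backplane): 1 − (1 − 0.840297)(1 − 0.786628) = 0.965924
Series ([0.989930] and [0.965924]): 0.989930 × 0.965924 = 0.9562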